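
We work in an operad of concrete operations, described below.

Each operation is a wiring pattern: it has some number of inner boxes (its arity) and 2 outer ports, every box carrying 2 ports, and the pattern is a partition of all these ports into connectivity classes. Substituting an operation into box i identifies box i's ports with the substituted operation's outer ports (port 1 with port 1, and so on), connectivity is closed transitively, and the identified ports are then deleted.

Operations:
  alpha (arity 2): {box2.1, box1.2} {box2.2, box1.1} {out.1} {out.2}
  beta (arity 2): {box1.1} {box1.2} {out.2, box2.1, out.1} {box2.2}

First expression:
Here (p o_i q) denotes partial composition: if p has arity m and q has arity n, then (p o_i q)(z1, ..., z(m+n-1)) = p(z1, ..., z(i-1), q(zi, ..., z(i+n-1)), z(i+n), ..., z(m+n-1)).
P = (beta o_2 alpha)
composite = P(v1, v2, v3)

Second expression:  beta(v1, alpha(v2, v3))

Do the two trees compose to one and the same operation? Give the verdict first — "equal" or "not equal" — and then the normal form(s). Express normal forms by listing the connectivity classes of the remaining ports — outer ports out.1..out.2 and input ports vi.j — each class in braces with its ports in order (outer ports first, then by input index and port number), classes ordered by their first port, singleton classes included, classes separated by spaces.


equal; both compose to {out.1, out.2} {v1.1} {v1.2} {v2.1, v3.2} {v2.2, v3.1}

The first expression reduces to {out.1, out.2} {v1.1} {v1.2} {v2.1, v3.2} {v2.2, v3.1}
The second expression reduces to {out.1, out.2} {v1.1} {v1.2} {v2.1, v3.2} {v2.2, v3.1}
The forms coincide; equal.


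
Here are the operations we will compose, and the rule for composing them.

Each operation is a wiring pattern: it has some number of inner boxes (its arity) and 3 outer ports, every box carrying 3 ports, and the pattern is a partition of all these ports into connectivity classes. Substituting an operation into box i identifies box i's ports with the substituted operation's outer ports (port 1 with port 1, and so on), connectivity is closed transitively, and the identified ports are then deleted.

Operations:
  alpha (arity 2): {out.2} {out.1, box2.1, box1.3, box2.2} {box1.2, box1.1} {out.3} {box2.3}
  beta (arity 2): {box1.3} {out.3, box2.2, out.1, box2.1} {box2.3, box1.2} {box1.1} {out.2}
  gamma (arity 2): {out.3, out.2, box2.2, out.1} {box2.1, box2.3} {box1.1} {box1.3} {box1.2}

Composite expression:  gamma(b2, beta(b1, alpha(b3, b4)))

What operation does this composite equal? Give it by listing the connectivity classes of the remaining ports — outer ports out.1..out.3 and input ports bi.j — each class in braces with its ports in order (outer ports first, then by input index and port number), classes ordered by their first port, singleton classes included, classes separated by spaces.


{out.1, out.2, out.3} {b1.1} {b1.2} {b1.3} {b2.1} {b2.2} {b2.3} {b3.1, b3.2} {b3.3, b4.1, b4.2} {b4.3}

Substituting into gamma glues patterns; closure does the rest.
the subtree at alpha composes to {out.1, b3.3, b4.1, b4.2} {out.2} {out.3} {b3.1, b3.2} {b4.3} on (b3, b4); out.j = own outer ports
the subtree at beta composes to {out.1, out.3, b3.3, b4.1, b4.2} {out.2} {b1.1} {b1.2} {b1.3} {b3.1, b3.2} {b4.3} on (b1, b3, b4); out.j = own outer ports
the subtree at gamma composes to {out.1, out.2, out.3} {b1.1} {b1.2} {b1.3} {b2.1} {b2.2} {b2.3} {b3.1, b3.2} {b3.3, b4.1, b4.2} {b4.3} on (b2, b1, b3, b4); out.j = own outer ports


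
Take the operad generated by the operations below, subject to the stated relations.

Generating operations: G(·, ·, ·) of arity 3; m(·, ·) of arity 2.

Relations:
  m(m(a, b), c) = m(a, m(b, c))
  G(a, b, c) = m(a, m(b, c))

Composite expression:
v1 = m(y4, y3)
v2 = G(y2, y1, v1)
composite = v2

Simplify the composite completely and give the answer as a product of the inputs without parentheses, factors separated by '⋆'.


y2 ⋆ y1 ⋆ y4 ⋆ y3


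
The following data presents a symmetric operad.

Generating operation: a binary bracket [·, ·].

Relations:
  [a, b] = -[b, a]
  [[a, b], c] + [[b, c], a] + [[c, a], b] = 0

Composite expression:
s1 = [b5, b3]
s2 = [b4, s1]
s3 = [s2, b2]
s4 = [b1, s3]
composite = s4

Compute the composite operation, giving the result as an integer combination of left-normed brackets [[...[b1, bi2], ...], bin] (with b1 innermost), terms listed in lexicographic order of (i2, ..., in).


-[[[[b1, b2], b3], b5], b4] + [[[[b1, b2], b4], b3], b5] - [[[[b1, b2], b4], b5], b3] + [[[[b1, b2], b5], b3], b4] + [[[[b1, b3], b5], b4], b2] - [[[[b1, b4], b3], b5], b2] + [[[[b1, b4], b5], b3], b2] - [[[[b1, b5], b3], b4], b2]

Left-normed coefficients sit on the b1-initial expansion words.
Composite bracket: [b1, [[b4, [b5, b3]], b2]]
Under [a, b] = ab - ba we get 16 signed associative words (2^4 = 16).
Only words starting with b1 matter:
  from b1b2b3b5b4, sign -1: term -[[[[b1, b2], b3], b5], b4]
  from b1b2b4b3b5, sign +1: term +[[[[b1, b2], b4], b3], b5]
  from b1b2b4b5b3, sign -1: term -[[[[b1, b2], b4], b5], b3]
  from b1b2b5b3b4, sign +1: term +[[[[b1, b2], b5], b3], b4]
  from b1b3b5b4b2, sign +1: term +[[[[b1, b3], b5], b4], b2]
  from b1b4b3b5b2, sign -1: term -[[[[b1, b4], b3], b5], b2]
  from b1b4b5b3b2, sign +1: term +[[[[b1, b4], b5], b3], b2]
  from b1b5b3b4b2, sign -1: term -[[[[b1, b5], b3], b4], b2]


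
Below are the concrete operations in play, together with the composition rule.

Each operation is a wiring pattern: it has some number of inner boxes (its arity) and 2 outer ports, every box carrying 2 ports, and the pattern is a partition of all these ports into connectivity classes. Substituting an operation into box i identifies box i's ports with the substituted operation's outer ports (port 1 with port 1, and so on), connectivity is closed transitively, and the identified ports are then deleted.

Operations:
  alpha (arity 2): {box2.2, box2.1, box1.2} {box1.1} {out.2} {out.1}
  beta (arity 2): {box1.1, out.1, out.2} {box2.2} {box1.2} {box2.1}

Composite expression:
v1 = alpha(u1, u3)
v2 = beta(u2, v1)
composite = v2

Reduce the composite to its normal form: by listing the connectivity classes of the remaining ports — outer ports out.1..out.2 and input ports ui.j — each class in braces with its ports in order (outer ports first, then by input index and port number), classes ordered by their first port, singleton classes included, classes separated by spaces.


{out.1, out.2, u2.1} {u1.1} {u1.2, u3.1, u3.2} {u2.2}


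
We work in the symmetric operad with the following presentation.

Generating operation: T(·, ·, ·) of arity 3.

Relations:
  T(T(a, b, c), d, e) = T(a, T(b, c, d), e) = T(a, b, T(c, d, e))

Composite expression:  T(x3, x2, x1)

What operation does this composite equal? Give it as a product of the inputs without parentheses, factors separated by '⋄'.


x3 ⋄ x2 ⋄ x1

Associativity of T dissolves the nesting; only the x-input order survives.
T(x3, x2, x1) collapses to x3 ⋄ x2 ⋄ x1


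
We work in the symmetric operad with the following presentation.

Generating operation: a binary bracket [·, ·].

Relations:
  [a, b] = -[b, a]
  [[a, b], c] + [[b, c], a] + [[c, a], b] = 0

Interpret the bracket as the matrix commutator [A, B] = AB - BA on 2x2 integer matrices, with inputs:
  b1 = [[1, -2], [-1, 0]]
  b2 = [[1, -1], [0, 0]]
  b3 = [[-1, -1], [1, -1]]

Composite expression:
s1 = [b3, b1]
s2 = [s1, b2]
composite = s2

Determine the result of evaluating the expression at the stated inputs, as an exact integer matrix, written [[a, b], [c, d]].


[b3, b1] = [[3, 1], [1, -3]]
[[b3, b1], b2] = [[1, -7], [1, -1]]

[[1, -7], [1, -1]]


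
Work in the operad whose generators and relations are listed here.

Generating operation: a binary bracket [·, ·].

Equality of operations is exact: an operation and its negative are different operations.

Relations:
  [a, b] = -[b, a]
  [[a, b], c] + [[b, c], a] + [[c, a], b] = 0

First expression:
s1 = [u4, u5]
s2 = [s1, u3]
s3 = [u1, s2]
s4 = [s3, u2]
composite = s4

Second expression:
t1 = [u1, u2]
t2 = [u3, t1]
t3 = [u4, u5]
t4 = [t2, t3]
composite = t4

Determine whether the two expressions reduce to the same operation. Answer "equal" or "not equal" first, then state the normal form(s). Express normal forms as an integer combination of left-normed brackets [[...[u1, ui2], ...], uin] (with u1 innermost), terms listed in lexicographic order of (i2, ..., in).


not equal; first: -[[[[u1, u3], u4], u5], u2] + [[[[u1, u3], u5], u4], u2] + [[[[u1, u4], u5], u3], u2] - [[[[u1, u5], u4], u3], u2]; second: -[[[[u1, u2], u3], u4], u5] + [[[[u1, u2], u3], u5], u4]


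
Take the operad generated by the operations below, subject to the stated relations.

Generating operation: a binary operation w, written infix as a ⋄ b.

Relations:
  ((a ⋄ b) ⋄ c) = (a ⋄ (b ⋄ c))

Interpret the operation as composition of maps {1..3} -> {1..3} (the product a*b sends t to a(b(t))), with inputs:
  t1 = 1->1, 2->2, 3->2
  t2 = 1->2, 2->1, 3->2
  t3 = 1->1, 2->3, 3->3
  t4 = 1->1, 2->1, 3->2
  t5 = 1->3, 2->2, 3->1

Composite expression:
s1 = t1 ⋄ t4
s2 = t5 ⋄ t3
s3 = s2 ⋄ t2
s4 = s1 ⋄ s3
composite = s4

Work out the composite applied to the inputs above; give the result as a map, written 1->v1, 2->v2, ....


1->1, 2->2, 3->1

(t1 ⋄ t4) = 1->1, 2->1, 3->2
(t5 ⋄ t3) = 1->3, 2->1, 3->1
((t5 ⋄ t3) ⋄ t2) = 1->1, 2->3, 3->1
((t1 ⋄ t4) ⋄ ((t5 ⋄ t3) ⋄ t2)) = 1->1, 2->2, 3->1


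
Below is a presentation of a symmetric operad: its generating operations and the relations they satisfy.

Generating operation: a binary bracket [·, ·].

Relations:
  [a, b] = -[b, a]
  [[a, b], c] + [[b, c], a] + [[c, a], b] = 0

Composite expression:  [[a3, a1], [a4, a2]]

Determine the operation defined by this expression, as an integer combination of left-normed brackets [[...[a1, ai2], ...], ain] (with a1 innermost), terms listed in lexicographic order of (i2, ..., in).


Antisymmetry and Jacobi reduce to a1-anchored left-normed brackets.
Composite bracket: [[a3, a1], [a4, a2]]
The bracket unfolds into 8 signed words via [a, b] = ab - ba (2^3 = 8).
The a1-initial words carry the normal form:
  word a1a3a2a4 has sign +1, contributing +[[[a1, a3], a2], a4]
  word a1a3a4a2 has sign -1, contributing -[[[a1, a3], a4], a2]

[[[a1, a3], a2], a4] - [[[a1, a3], a4], a2]


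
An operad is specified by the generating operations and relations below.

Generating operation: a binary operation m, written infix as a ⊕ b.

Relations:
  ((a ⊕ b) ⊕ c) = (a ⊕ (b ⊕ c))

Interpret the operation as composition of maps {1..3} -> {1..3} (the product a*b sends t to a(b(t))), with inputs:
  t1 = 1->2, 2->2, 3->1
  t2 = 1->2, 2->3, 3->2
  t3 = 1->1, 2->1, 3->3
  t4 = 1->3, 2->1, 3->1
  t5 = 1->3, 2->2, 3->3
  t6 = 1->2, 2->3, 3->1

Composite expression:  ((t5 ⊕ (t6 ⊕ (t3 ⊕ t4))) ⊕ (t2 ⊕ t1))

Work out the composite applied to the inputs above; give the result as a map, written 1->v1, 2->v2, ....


1->2, 2->2, 3->2

(t3 ⊕ t4) = 1->3, 2->1, 3->1
(t6 ⊕ (t3 ⊕ t4)) = 1->1, 2->2, 3->2
(t5 ⊕ (t6 ⊕ (t3 ⊕ t4))) = 1->3, 2->2, 3->2
(t2 ⊕ t1) = 1->3, 2->3, 3->2
((t5 ⊕ (t6 ⊕ (t3 ⊕ t4))) ⊕ (t2 ⊕ t1)) = 1->2, 2->2, 3->2


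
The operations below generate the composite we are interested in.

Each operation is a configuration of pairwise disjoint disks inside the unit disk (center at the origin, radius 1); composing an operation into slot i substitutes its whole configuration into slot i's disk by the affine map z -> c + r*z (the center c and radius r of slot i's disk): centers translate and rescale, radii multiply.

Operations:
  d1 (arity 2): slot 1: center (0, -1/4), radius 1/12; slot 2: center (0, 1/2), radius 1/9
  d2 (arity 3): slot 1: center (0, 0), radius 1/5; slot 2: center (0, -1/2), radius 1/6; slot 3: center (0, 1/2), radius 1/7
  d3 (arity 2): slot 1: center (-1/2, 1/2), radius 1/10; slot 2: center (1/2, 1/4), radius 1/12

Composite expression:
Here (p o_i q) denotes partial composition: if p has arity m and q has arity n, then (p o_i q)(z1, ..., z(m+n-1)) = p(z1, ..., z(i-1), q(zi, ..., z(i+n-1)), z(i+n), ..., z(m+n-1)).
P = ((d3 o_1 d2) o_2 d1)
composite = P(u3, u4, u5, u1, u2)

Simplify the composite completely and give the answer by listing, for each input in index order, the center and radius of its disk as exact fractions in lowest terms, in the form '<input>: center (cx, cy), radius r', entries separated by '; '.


u1: center (-1/2, 11/20), radius 1/70; u2: center (1/2, 1/4), radius 1/12; u3: center (-1/2, 1/2), radius 1/50; u4: center (-1/2, 107/240), radius 1/720; u5: center (-1/2, 11/24), radius 1/540

Affine substitution under d3: radii multiply and u-centers shift.
for u3, the 2-step affine chain lands on center (-1/2, 1/2), radius 1/50
for u4, the 3-step affine chain lands on center (-1/2, 107/240), radius 1/720
for u5, the 3-step affine chain lands on center (-1/2, 11/24), radius 1/540
for u1, the 2-step affine chain lands on center (-1/2, 11/20), radius 1/70
for u2, the 1-step affine chain lands on center (1/2, 1/4), radius 1/12


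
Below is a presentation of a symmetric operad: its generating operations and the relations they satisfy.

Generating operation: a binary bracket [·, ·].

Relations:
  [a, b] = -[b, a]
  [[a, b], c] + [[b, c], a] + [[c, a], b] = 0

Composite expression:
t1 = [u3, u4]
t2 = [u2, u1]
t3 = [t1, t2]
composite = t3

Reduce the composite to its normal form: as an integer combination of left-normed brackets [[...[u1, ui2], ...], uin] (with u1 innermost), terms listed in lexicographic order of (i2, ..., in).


[[[u1, u2], u3], u4] - [[[u1, u2], u4], u3]

Left-normed coefficients sit on the u1-initial expansion words.
Composite bracket: [[u3, u4], [u2, u1]]
Full expansion: 8 signed words from ab - ba (2^3 = 8).
Words beginning with u1 determine it all:
  the word u1u2u3u4 carries sign +1 and contributes +[[[u1, u2], u3], u4]
  the word u1u2u4u3 carries sign -1 and contributes -[[[u1, u2], u4], u3]


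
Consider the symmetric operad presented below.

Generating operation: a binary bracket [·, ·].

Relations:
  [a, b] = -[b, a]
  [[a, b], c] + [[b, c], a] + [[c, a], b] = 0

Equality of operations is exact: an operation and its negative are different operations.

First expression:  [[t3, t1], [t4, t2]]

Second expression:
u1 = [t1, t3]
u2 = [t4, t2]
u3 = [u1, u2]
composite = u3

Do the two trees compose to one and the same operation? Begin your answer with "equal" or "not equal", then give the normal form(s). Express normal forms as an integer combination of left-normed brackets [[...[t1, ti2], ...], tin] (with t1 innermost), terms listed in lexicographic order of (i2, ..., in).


not equal; first: [[[t1, t3], t2], t4] - [[[t1, t3], t4], t2]; second: -[[[t1, t3], t2], t4] + [[[t1, t3], t4], t2]


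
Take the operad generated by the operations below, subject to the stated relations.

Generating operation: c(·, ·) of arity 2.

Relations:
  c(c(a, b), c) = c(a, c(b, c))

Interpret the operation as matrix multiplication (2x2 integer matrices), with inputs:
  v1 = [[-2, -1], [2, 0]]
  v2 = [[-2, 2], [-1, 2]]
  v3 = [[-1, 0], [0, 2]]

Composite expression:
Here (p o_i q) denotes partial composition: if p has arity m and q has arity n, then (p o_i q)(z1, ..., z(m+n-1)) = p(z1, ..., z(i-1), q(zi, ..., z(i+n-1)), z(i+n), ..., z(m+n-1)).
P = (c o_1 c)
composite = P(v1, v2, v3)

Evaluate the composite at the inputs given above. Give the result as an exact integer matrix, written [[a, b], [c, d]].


c(v1, v2) = [[5, -6], [-4, 4]]
c(c(v1, v2), v3) = [[-5, -12], [4, 8]]

[[-5, -12], [4, 8]]


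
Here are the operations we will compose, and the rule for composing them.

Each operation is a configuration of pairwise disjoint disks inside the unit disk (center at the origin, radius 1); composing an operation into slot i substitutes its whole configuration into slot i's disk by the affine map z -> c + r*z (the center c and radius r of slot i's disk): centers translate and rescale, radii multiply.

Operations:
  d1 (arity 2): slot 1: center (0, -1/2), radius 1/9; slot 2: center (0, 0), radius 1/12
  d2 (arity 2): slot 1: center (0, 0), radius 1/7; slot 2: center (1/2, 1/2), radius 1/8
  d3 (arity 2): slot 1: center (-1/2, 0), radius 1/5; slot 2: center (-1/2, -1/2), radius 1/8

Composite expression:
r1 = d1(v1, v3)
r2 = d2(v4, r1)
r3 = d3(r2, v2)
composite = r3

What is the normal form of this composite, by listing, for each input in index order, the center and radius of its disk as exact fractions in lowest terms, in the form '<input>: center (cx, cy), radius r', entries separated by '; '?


v1: center (-2/5, 7/80), radius 1/360; v2: center (-1/2, -1/2), radius 1/8; v3: center (-2/5, 1/10), radius 1/480; v4: center (-1/2, 0), radius 1/35

Affine substitution under d3: radii multiply and v-centers shift.
v4: after 2 affine steps, its disk has center (-1/2, 0), radius 1/35
v1: after 3 affine steps, its disk has center (-2/5, 7/80), radius 1/360
v3: after 3 affine steps, its disk has center (-2/5, 1/10), radius 1/480
v2: after 1 affine step, its disk has center (-1/2, -1/2), radius 1/8


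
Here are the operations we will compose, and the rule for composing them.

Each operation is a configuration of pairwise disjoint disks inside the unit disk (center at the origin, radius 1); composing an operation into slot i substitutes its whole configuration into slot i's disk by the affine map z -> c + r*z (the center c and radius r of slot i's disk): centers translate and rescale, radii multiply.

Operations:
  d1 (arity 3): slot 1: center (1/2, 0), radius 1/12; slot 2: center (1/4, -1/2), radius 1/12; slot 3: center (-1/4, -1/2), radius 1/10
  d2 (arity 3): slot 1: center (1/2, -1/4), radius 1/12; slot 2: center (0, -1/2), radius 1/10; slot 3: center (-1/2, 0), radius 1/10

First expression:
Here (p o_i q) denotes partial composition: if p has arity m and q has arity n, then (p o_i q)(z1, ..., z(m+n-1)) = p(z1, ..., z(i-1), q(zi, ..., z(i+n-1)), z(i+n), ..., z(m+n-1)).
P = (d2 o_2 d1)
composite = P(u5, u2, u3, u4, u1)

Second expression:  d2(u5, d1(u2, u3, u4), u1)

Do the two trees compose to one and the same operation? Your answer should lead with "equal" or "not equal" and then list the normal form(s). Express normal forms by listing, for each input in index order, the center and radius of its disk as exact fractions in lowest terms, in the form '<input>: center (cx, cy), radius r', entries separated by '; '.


equal: each reduces to u1: center (-1/2, 0), radius 1/10; u2: center (1/20, -1/2), radius 1/120; u3: center (1/40, -11/20), radius 1/120; u4: center (-1/40, -11/20), radius 1/100; u5: center (1/2, -1/4), radius 1/12

The first expression, normalized: u1: center (-1/2, 0), radius 1/10; u2: center (1/20, -1/2), radius 1/120; u3: center (1/40, -11/20), radius 1/120; u4: center (-1/40, -11/20), radius 1/100; u5: center (1/2, -1/4), radius 1/12
The second expression, normalized: u1: center (-1/2, 0), radius 1/10; u2: center (1/20, -1/2), radius 1/120; u3: center (1/40, -11/20), radius 1/120; u4: center (-1/40, -11/20), radius 1/100; u5: center (1/2, -1/4), radius 1/12
Identical normal forms: equal.


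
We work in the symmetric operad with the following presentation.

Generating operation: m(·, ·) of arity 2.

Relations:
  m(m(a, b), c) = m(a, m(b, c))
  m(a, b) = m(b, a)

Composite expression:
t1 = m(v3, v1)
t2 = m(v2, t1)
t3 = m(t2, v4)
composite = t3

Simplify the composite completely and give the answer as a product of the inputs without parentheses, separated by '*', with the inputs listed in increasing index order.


Reordering under m is free, so list the v-inputs canonically.
m(v3, v1) collapses to v3 * v1
m(v2, m(v3, v1)) collapses to v2 * v3 * v1
m(m(v2, m(v3, v1)), v4) collapses to v2 * v3 * v1 * v4
reordering the factors by index: v1 * v2 * v3 * v4

v1 * v2 * v3 * v4


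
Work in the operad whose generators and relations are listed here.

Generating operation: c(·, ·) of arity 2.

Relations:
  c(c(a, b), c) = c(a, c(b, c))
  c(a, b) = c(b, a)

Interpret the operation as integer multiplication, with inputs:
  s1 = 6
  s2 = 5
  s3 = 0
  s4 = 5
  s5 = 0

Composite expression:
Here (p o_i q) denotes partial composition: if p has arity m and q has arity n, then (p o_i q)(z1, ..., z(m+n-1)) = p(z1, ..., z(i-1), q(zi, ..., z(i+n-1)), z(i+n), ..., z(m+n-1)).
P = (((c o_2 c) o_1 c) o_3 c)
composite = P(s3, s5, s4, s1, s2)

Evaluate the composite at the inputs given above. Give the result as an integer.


c(s3, s5) = 0
c(s4, s1) = 30
c(c(s4, s1), s2) = 150
c(c(s3, s5), c(c(s4, s1), s2)) = 0

0


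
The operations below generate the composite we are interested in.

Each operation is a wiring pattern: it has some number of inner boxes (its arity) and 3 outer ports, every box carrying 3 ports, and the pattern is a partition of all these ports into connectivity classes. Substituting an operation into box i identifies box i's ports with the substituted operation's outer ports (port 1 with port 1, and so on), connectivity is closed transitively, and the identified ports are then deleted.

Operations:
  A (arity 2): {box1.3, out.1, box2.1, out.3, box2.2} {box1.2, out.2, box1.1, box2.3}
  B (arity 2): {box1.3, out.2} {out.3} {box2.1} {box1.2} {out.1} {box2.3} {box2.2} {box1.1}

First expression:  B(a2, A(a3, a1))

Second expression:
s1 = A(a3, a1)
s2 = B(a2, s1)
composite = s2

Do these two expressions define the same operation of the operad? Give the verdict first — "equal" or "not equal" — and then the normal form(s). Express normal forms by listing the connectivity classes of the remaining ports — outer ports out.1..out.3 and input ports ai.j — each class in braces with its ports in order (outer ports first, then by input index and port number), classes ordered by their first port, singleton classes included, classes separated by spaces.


equal; the common form is {out.1} {out.2, a2.3} {out.3} {a1.1, a1.2, a3.3} {a1.3, a3.1, a3.2} {a2.1} {a2.2}

The first composite normalizes to {out.1} {out.2, a2.3} {out.3} {a1.1, a1.2, a3.3} {a1.3, a3.1, a3.2} {a2.1} {a2.2}
The second composite normalizes to {out.1} {out.2, a2.3} {out.3} {a1.1, a1.2, a3.3} {a1.3, a3.1, a3.2} {a2.1} {a2.2}
Same normal form: equal.


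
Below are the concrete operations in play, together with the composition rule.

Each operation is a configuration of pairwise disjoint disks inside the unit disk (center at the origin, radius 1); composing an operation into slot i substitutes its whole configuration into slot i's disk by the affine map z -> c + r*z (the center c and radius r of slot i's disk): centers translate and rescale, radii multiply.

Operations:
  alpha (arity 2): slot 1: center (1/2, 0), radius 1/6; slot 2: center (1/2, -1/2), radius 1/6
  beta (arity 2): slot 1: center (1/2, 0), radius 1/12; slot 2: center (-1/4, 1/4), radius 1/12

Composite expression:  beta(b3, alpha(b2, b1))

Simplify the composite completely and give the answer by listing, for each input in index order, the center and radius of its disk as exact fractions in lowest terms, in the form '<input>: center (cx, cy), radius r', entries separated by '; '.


Below beta, radii multiply path by path; the b-disk centers shift.
input b3: composing its 1 substitution step yields center (1/2, 0), radius 1/12
input b2: composing its 2 substitution steps yields center (-5/24, 1/4), radius 1/72
input b1: composing its 2 substitution steps yields center (-5/24, 5/24), radius 1/72

b1: center (-5/24, 5/24), radius 1/72; b2: center (-5/24, 1/4), radius 1/72; b3: center (1/2, 0), radius 1/12


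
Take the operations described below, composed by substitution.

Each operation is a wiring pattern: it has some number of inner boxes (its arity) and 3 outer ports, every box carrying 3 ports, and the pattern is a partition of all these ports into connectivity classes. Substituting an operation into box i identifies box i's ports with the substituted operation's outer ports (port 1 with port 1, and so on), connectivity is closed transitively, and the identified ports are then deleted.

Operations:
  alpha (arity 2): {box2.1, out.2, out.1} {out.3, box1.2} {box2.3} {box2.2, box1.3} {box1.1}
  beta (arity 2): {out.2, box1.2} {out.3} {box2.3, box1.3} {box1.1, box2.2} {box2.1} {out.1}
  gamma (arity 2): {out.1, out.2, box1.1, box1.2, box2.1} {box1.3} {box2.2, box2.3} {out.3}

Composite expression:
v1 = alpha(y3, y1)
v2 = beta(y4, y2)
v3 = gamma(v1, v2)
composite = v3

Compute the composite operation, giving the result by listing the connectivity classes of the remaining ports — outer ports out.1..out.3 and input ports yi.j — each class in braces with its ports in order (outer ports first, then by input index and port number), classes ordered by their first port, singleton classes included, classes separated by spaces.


{out.1, out.2, y1.1} {out.3} {y1.2, y3.3} {y1.3} {y2.1} {y2.2, y4.1} {y2.3, y4.3} {y3.1} {y3.2} {y4.2}


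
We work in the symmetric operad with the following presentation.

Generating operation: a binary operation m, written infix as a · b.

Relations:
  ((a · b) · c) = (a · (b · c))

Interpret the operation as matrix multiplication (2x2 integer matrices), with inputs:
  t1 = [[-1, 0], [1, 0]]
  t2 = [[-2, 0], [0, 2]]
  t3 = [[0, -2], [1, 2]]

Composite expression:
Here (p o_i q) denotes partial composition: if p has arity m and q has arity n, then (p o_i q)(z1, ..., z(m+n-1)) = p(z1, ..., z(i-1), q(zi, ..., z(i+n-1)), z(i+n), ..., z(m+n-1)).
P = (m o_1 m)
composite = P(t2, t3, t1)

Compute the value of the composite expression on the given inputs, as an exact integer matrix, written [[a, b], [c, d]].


[[4, 0], [2, 0]]

(t2 · t3) = [[0, 4], [2, 4]]
((t2 · t3) · t1) = [[4, 0], [2, 0]]


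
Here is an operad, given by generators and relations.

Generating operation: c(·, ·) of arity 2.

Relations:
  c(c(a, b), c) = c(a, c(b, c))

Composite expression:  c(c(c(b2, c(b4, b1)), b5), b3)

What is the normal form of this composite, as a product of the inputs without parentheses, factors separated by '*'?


Associativity of c dissolves the nesting; only the b-input order survives.
c(b4, b1) unparenthesizes to b4 * b1
c(b2, c(b4, b1)) unparenthesizes to b2 * b4 * b1
c(c(b2, c(b4, b1)), b5) unparenthesizes to b2 * b4 * b1 * b5
c(c(c(b2, c(b4, b1)), b5), b3) unparenthesizes to b2 * b4 * b1 * b5 * b3

b2 * b4 * b1 * b5 * b3


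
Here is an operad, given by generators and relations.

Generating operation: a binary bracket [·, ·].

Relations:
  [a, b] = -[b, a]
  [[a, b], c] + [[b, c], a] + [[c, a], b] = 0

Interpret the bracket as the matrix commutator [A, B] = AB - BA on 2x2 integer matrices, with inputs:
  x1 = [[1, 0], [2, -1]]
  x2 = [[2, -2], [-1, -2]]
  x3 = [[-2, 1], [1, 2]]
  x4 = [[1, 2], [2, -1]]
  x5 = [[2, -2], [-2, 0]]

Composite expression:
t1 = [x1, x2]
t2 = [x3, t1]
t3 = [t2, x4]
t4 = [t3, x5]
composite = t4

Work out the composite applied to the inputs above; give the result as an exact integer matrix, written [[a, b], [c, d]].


[[0, 240], [-240, 0]]

[x1, x2] = [[4, -4], [10, -4]]
[x3, [x1, x2]] = [[14, 8], [48, -14]]
[[x3, [x1, x2]], x4] = [[-80, 40], [40, 80]]
[[[x3, [x1, x2]], x4], x5] = [[0, 240], [-240, 0]]


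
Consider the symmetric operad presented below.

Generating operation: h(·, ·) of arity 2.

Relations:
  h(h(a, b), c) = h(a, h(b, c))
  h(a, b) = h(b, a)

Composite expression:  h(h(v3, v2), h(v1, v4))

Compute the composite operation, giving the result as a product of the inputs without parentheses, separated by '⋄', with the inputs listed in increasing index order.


Any arrangement under h is one operation, so sort the v-inputs.
h(v3, v2) collapses to v3 ⋄ v2
h(v1, v4) collapses to v1 ⋄ v4
h(h(v3, v2), h(v1, v4)) collapses to v3 ⋄ v2 ⋄ v1 ⋄ v4
rearranged into index order: v1 ⋄ v2 ⋄ v3 ⋄ v4

v1 ⋄ v2 ⋄ v3 ⋄ v4


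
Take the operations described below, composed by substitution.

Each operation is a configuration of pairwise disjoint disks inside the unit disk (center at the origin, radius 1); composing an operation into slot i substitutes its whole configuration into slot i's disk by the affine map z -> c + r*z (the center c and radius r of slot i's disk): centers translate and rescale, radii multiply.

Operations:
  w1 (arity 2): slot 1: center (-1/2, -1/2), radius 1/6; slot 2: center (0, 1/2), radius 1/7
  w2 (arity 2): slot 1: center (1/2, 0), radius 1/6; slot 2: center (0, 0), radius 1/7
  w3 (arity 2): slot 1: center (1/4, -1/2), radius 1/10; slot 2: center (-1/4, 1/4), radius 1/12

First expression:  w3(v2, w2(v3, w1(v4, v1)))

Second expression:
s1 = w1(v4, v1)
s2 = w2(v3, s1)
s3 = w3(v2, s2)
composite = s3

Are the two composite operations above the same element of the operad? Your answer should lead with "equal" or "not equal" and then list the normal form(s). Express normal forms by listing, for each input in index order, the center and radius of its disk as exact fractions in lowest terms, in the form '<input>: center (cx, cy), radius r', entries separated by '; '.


equal; both compose to v1: center (-1/4, 43/168), radius 1/588; v2: center (1/4, -1/2), radius 1/10; v3: center (-5/24, 1/4), radius 1/72; v4: center (-43/168, 41/168), radius 1/504

Normal form of the first expression: v1: center (-1/4, 43/168), radius 1/588; v2: center (1/4, -1/2), radius 1/10; v3: center (-5/24, 1/4), radius 1/72; v4: center (-43/168, 41/168), radius 1/504
Normal form of the second expression: v1: center (-1/4, 43/168), radius 1/588; v2: center (1/4, -1/2), radius 1/10; v3: center (-5/24, 1/4), radius 1/72; v4: center (-43/168, 41/168), radius 1/504
The normal forms match — equal.


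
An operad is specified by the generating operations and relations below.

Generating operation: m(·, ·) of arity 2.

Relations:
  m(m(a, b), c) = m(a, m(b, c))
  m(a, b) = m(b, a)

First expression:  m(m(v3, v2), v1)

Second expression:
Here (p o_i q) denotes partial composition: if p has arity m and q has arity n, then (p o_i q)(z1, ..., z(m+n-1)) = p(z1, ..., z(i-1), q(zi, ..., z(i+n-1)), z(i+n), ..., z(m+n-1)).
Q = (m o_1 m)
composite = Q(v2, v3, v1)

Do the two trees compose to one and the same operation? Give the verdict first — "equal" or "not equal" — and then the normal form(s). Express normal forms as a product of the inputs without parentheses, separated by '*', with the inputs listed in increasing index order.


equal; the common form is v1 * v2 * v3


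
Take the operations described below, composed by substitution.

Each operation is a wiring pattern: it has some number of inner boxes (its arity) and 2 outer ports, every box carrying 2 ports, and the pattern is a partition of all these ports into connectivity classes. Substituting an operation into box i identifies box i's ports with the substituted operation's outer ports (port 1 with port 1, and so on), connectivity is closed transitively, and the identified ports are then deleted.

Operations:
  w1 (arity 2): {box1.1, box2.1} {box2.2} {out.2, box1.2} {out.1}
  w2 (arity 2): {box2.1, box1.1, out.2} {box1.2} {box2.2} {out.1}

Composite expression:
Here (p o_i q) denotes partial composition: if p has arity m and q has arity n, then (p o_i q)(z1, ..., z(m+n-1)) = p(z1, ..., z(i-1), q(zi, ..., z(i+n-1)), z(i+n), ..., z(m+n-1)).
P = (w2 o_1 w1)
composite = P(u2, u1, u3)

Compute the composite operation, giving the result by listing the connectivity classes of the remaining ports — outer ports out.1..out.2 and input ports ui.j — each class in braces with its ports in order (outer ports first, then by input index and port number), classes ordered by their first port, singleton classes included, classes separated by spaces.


Two ports join when wires chain via w2-identified ports.
after w1, the pattern on (u2, u1) reads {out.1} {out.2, u2.2} {u1.1, u2.1} {u1.2} (out.j = its outer ports)
after w2, the pattern on (u2, u1, u3) reads {out.1} {out.2, u3.1} {u1.1, u2.1} {u1.2} {u2.2} {u3.2} (out.j = its outer ports)

{out.1} {out.2, u3.1} {u1.1, u2.1} {u1.2} {u2.2} {u3.2}


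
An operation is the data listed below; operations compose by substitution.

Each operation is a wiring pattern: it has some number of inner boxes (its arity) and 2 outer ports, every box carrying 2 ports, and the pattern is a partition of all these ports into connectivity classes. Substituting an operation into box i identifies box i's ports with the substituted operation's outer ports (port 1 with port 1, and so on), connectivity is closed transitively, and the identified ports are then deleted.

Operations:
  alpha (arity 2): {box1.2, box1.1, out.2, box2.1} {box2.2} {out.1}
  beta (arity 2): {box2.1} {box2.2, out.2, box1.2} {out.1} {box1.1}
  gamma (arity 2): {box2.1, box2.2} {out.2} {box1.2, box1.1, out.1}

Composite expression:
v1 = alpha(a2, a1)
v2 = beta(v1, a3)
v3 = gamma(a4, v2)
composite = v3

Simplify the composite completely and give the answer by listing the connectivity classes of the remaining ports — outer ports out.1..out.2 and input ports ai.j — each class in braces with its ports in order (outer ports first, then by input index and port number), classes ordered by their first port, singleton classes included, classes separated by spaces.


{out.1, a4.1, a4.2} {out.2} {a1.1, a2.1, a2.2, a3.2} {a1.2} {a3.1}

After gluing at gamma, chains via deleted ports link the a-ports.
alpha over (a2, a1) gives {out.1} {out.2, a1.1, a2.1, a2.2} {a1.2}, out.j being that stage's outer ports
beta over (a2, a1, a3) gives {out.1} {out.2, a1.1, a2.1, a2.2, a3.2} {a1.2} {a3.1}, out.j being that stage's outer ports
gamma over (a4, a2, a1, a3) gives {out.1, a4.1, a4.2} {out.2} {a1.1, a2.1, a2.2, a3.2} {a1.2} {a3.1}, out.j being that stage's outer ports


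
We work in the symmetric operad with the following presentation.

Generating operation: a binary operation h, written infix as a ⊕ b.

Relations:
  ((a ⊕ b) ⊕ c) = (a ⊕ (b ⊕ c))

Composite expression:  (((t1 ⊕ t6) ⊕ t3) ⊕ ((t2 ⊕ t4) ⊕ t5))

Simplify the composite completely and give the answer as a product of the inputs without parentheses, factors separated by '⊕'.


t1 ⊕ t6 ⊕ t3 ⊕ t2 ⊕ t4 ⊕ t5

Every regrouping of h is equal, so read the t-inputs in written order.
(t1 ⊕ t6) linearizes to t1 ⊕ t6
((t1 ⊕ t6) ⊕ t3) linearizes to t1 ⊕ t6 ⊕ t3
(t2 ⊕ t4) linearizes to t2 ⊕ t4
((t2 ⊕ t4) ⊕ t5) linearizes to t2 ⊕ t4 ⊕ t5
(((t1 ⊕ t6) ⊕ t3) ⊕ ((t2 ⊕ t4) ⊕ t5)) linearizes to t1 ⊕ t6 ⊕ t3 ⊕ t2 ⊕ t4 ⊕ t5


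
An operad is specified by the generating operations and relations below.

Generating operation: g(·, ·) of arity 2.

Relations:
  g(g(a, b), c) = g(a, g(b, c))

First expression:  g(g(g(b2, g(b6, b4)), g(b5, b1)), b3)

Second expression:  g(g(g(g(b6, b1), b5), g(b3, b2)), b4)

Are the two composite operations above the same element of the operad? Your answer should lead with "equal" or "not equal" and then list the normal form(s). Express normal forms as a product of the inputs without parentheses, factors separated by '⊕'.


not equal; the first gives b2 ⊕ b6 ⊕ b4 ⊕ b5 ⊕ b1 ⊕ b3 and the second b6 ⊕ b1 ⊕ b5 ⊕ b3 ⊕ b2 ⊕ b4

Reducing the first expression gives b2 ⊕ b6 ⊕ b4 ⊕ b5 ⊕ b1 ⊕ b3
Reducing the second expression gives b6 ⊕ b1 ⊕ b5 ⊕ b3 ⊕ b2 ⊕ b4
They disagree, so not equal.


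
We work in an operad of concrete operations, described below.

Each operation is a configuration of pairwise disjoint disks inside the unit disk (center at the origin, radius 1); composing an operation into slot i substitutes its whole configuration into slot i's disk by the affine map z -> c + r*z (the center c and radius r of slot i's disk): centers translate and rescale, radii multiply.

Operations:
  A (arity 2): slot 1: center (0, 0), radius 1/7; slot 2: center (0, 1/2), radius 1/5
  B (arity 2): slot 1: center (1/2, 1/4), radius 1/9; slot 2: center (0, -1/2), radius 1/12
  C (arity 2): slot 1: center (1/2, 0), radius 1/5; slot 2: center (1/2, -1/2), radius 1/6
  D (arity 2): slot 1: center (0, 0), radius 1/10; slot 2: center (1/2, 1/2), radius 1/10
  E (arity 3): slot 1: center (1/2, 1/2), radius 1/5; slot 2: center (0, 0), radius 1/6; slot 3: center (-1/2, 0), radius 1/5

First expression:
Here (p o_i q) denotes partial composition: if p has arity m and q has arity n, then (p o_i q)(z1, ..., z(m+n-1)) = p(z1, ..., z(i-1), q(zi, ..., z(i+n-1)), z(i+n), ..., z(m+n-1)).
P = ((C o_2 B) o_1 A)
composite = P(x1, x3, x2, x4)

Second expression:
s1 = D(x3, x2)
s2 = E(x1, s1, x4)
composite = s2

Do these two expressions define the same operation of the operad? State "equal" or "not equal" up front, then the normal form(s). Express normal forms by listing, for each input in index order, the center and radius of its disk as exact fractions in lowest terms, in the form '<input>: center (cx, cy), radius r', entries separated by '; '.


not equal; the first gives x1: center (1/2, 0), radius 1/35; x2: center (7/12, -11/24), radius 1/54; x3: center (1/2, 1/10), radius 1/25; x4: center (1/2, -7/12), radius 1/72 and the second x1: center (1/2, 1/2), radius 1/5; x2: center (1/12, 1/12), radius 1/60; x3: center (0, 0), radius 1/60; x4: center (-1/2, 0), radius 1/5

The first expression reduces to x1: center (1/2, 0), radius 1/35; x2: center (7/12, -11/24), radius 1/54; x3: center (1/2, 1/10), radius 1/25; x4: center (1/2, -7/12), radius 1/72
The second expression reduces to x1: center (1/2, 1/2), radius 1/5; x2: center (1/12, 1/12), radius 1/60; x3: center (0, 0), radius 1/60; x4: center (-1/2, 0), radius 1/5
The forms do not match — not equal.


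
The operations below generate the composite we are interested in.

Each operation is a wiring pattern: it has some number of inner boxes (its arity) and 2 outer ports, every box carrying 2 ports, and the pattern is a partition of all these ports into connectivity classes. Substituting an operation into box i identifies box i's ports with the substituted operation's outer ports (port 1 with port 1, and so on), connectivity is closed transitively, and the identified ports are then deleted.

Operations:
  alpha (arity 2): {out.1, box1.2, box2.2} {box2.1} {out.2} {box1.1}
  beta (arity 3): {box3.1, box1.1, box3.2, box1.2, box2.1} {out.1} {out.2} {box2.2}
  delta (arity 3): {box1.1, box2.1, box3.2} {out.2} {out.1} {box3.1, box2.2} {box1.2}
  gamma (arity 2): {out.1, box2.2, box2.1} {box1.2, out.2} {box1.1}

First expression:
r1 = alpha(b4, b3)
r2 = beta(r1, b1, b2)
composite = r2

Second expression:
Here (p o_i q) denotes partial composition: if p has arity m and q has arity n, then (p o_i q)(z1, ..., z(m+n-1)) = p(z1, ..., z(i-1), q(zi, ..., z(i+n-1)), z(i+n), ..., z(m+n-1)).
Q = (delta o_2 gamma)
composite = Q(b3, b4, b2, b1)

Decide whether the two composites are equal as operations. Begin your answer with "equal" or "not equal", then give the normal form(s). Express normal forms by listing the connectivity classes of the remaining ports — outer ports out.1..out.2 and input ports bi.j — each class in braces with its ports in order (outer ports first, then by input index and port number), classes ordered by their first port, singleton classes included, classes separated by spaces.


The first expression, normalized: {out.1} {out.2} {b1.1, b2.1, b2.2, b3.2, b4.2} {b1.2} {b3.1} {b4.1}
The second expression, normalized: {out.1} {out.2} {b1.1, b4.2} {b1.2, b2.1, b2.2, b3.1} {b3.2} {b4.1}
No match — not equal.

not equal — first {out.1} {out.2} {b1.1, b2.1, b2.2, b3.2, b4.2} {b1.2} {b3.1} {b4.1}, second {out.1} {out.2} {b1.1, b4.2} {b1.2, b2.1, b2.2, b3.1} {b3.2} {b4.1}


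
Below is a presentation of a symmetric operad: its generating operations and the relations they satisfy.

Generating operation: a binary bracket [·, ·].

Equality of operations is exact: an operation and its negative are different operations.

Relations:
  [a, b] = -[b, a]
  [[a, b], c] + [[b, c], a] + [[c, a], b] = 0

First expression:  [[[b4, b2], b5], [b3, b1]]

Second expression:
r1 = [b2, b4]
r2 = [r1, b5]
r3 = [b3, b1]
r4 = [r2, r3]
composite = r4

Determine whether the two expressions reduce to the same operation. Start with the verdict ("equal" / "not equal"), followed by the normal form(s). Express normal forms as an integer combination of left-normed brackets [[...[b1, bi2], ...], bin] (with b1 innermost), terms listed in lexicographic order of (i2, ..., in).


The first composite normalizes to -[[[[b1, b3], b2], b4], b5] + [[[[b1, b3], b4], b2], b5] + [[[[b1, b3], b5], b2], b4] - [[[[b1, b3], b5], b4], b2]
The second composite normalizes to [[[[b1, b3], b2], b4], b5] - [[[[b1, b3], b4], b2], b5] - [[[[b1, b3], b5], b2], b4] + [[[[b1, b3], b5], b4], b2]
The forms do not match — not equal.

not equal; first: -[[[[b1, b3], b2], b4], b5] + [[[[b1, b3], b4], b2], b5] + [[[[b1, b3], b5], b2], b4] - [[[[b1, b3], b5], b4], b2]; second: [[[[b1, b3], b2], b4], b5] - [[[[b1, b3], b4], b2], b5] - [[[[b1, b3], b5], b2], b4] + [[[[b1, b3], b5], b4], b2]
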